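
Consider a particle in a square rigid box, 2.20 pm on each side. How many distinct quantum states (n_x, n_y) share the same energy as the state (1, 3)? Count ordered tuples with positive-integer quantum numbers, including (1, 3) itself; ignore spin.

The level has n_x² + n_y² = 10. The ordered positive-integer solutions are (1, 3), (3, 1).
That gives 2 states.

degeneracy = 2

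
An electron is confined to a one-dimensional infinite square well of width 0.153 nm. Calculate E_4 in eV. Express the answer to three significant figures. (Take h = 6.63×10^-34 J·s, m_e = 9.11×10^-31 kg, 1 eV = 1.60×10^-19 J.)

E_4 = 258 eV

For an infinite well E_n = n²h²/(8m_eL²), so E_1 = h²/(8m_eL²) = (6.63×10^-34)²/(8·9.11×10^-31·(1.53×10^-10 m)²) = 2.577×10^-18 J.
Then E_4 = 4²·E_1 = 16·2.577×10^-18 J = 4.123×10^-17 J.
Converting, E_4 = 4.123×10^-17 J / (1.60×10^-19 J/eV) = 258 eV.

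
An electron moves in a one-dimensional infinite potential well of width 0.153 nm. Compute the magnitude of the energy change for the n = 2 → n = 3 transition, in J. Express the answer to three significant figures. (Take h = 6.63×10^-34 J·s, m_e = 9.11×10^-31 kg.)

|ΔE| = 1.29×10^-17 J

E_1 = h²/(8m_eL²) = 2.577×10^-18 J.
|ΔE| = |2² − 3²|·E_1 = 5·2.577×10^-18 J = 1.29×10^-17 J.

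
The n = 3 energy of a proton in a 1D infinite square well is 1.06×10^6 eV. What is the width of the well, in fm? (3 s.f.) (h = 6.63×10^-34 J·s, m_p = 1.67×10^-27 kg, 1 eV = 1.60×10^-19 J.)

L = 41.8 fm

From E_n = n²h²/(8m_pL²), L = n·h/√(8m_pE_n).
E_3 = 1.06×10^6 eV = 1.696×10^-13 J, so L = 3·6.63×10^-34/√(8·1.67×10^-27·1.696×10^-13) = 4.18×10^-14 m = 41.8 fm.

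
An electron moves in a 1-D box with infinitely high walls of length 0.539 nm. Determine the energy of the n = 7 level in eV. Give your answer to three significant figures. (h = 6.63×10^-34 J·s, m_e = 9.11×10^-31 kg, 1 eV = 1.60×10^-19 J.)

E_7 = 63.6 eV

For an infinite well E_n = n²h²/(8m_eL²), so E_1 = h²/(8m_eL²) = (6.63×10^-34)²/(8·9.11×10^-31·(5.39×10^-10 m)²) = 2.076×10^-19 J.
Then E_7 = 7²·E_1 = 49·2.076×10^-19 J = 1.017×10^-17 J.
Converting, E_7 = 1.017×10^-17 J / (1.60×10^-19 J/eV) = 63.6 eV.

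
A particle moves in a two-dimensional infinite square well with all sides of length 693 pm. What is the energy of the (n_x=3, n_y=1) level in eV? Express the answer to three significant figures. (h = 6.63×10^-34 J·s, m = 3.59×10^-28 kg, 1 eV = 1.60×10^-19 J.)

For a 2D rectangular well E = (h²/8m)·Σ n_i²/L_i² = (6.63×10^-34)²/(8·3.59×10^-28) · [3²/(693 pm)² + 1²/(693 pm)²].
Evaluating gives E = 3.187×10^-21 J = 0.0199 eV.

E = 0.0199 eV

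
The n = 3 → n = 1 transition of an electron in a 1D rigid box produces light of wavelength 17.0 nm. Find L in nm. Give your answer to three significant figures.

L = 0.203 nm

The photon carries ΔE = hc/λ = 6.626×10^-34·2.998×10^8/1.70×10^-8 m = 1.169×10^-17 J.
Since ΔE = (3² − 1²)E_1, E_1 = 1.461×10^-18 J, and L = h/√(8m_eE_1) = 2.03×10^-10 m = 0.203 nm.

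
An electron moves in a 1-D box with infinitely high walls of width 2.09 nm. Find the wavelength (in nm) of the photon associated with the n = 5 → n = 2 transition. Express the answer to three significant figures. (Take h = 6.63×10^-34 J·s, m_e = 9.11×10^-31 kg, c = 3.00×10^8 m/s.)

E_1 = h²/(8m_eL²) = 1.381×10^-20 J, so ΔE = (5² − 2²)E_1 = 2.900×10^-19 J.
λ = hc/ΔE = (6.63×10^-34·3.00×10^8)/2.900×10^-19 = 6.86×10^-7 m = 686 nm.

λ = 686 nm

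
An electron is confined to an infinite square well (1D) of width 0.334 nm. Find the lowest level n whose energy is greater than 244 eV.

n = 9

E_1 = h²/(8m_eL²) = 5.401×10^-19 J = 3.371 eV.
Need n² > 244/3.371 = 72.38, i.e. n > 8.508.
The smallest integer satisfying this is n = 9.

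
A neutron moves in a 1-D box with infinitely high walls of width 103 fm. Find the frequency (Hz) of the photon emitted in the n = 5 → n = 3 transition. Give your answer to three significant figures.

f = 7.46×10^19 Hz

E_1 = h²/(8m_nL²) = 3.088×10^-15 J and ΔE = (5² − 3²)E_1 = 4.941×10^-14 J.
f = ΔE/h = 4.941×10^-14/6.626×10^-34 = 7.46×10^19 Hz.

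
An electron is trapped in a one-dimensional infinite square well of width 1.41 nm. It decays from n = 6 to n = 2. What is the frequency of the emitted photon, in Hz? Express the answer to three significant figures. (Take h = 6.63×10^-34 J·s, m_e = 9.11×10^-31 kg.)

f = 1.46×10^15 Hz

E_1 = h²/(8m_eL²) = 3.034×10^-20 J and ΔE = (6² − 2²)E_1 = 9.709×10^-19 J.
f = ΔE/h = 9.709×10^-19/6.63×10^-34 = 1.46×10^15 Hz.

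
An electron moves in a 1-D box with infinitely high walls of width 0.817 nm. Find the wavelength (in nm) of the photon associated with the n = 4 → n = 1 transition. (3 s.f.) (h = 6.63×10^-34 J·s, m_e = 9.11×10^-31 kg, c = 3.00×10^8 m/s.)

E_1 = h²/(8m_eL²) = 9.036×10^-20 J, so ΔE = (4² − 1²)E_1 = 1.355×10^-18 J.
λ = hc/ΔE = (6.63×10^-34·3.00×10^8)/1.355×10^-18 = 1.47×10^-7 m = 147 nm.

λ = 147 nm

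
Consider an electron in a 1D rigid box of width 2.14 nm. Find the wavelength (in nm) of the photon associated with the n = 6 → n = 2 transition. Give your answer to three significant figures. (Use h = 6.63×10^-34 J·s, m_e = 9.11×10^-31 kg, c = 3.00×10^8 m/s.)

E_1 = h²/(8m_eL²) = 1.317×10^-20 J, so ΔE = (6² − 2²)E_1 = 4.214×10^-19 J.
λ = hc/ΔE = (6.63×10^-34·3.00×10^8)/4.214×10^-19 = 4.72×10^-7 m = 472 nm.

λ = 472 nm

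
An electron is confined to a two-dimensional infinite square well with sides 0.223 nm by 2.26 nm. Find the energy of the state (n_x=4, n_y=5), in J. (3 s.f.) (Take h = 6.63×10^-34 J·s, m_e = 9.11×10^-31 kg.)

E = 1.97×10^-17 J

For a 2D rectangular well E = (h²/8m_e)·Σ n_i²/L_i² = (6.63×10^-34)²/(8·9.11×10^-31) · [4²/(0.223 nm)² + 5²/(2.26 nm)²].
Evaluating gives E = 1.97×10^-17 J.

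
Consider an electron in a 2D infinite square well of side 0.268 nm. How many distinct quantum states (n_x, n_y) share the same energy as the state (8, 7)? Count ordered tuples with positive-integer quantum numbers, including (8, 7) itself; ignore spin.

degeneracy = 2

The level has n_x² + n_y² = 113. The ordered positive-integer solutions are (7, 8), (8, 7).
That gives 2 states.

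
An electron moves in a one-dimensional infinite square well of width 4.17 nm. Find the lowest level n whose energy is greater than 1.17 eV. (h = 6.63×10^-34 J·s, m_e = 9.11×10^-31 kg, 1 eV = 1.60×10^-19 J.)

n = 8

E_1 = h²/(8m_eL²) = 3.469×10^-21 J = 0.02168 eV.
Need n² > 1.17/0.02168 = 53.97, i.e. n > 7.346.
The smallest integer satisfying this is n = 8.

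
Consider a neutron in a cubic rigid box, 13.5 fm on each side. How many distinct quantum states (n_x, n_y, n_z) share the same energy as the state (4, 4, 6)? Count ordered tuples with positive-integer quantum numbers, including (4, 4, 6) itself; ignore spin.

degeneracy = 3

The level has n_x² + n_y² + n_z² = 68. The ordered positive-integer solutions are (4, 4, 6), (4, 6, 4), (6, 4, 4).
That gives 3 states.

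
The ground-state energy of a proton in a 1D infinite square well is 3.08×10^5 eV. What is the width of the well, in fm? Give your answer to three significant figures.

L = 25.8 fm

From E_n = n²h²/(8m_pL²), L = n·h/√(8m_pE_n).
E_1 = 3.08×10^5 eV = 4.934×10^-14 J, so L = 1·6.626×10^-34/√(8·1.673×10^-27·4.934×10^-14) = 2.58×10^-14 m = 25.8 fm.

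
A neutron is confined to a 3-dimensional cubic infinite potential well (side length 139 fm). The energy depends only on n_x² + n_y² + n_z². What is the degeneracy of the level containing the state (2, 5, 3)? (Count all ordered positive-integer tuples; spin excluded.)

The level has n_x² + n_y² + n_z² = 38. The ordered positive-integer solutions are (1, 1, 6), (1, 6, 1), (2, 3, 5), (2, 5, 3), (3, 2, 5), (3, 5, 2), (5, 2, 3), (5, 3, 2), (6, 1, 1).
That gives 9 states.

degeneracy = 9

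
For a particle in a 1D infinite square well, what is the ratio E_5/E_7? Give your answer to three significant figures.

0.510

E_n ∝ n², so E_5/E_7 = 5²/7² = 25/49 = 0.510.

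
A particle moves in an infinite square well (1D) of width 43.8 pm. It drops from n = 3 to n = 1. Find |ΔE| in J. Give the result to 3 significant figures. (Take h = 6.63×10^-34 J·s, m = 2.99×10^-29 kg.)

E_1 = h²/(8mL²) = 9.579×10^-19 J.
|ΔE| = |3² − 1²|·E_1 = 8·9.579×10^-19 J = 7.66×10^-18 J.

|ΔE| = 7.66×10^-18 J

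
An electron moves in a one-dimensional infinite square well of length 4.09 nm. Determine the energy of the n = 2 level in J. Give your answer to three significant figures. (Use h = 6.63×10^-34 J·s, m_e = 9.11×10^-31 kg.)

E_2 = 1.44×10^-20 J

For an infinite well E_n = n²h²/(8m_eL²), so E_1 = h²/(8m_eL²) = (6.63×10^-34)²/(8·9.11×10^-31·(4.09×10^-9 m)²) = 3.606×10^-21 J.
Then E_2 = 2²·E_1 = 4·3.606×10^-21 J = 1.44×10^-20 J.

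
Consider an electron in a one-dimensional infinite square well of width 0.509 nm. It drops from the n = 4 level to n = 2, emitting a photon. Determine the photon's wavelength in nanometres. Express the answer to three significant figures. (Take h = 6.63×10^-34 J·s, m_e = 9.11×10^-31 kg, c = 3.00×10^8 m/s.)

E_1 = h²/(8m_eL²) = 2.328×10^-19 J, so ΔE = (4² − 2²)E_1 = 2.794×10^-18 J.
λ = hc/ΔE = (6.63×10^-34·3.00×10^8)/2.794×10^-18 = 7.12×10^-8 m = 71.2 nm.

λ = 71.2 nm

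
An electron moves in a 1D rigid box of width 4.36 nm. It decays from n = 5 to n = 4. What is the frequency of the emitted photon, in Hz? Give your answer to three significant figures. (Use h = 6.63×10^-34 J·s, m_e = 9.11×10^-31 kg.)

f = 4.31×10^13 Hz

E_1 = h²/(8m_eL²) = 3.173×10^-21 J and ΔE = (5² − 4²)E_1 = 2.856×10^-20 J.
f = ΔE/h = 2.856×10^-20/6.63×10^-34 = 4.31×10^13 Hz.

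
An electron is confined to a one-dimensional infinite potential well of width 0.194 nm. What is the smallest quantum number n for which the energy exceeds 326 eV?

E_1 = h²/(8m_eL²) = 1.601×10^-18 J = 9.994 eV.
Need n² > 326/9.994 = 32.62, i.e. n > 5.711.
The smallest integer satisfying this is n = 6.

n = 6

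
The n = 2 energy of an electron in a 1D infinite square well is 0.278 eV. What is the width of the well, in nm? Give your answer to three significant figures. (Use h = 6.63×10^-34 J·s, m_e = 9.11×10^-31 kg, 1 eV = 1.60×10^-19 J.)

From E_n = n²h²/(8m_eL²), L = n·h/√(8m_eE_n).
E_2 = 0.278 eV = 4.448×10^-20 J, so L = 2·6.63×10^-34/√(8·9.11×10^-31·4.448×10^-20) = 2.33×10^-9 m = 2.33 nm.

L = 2.33 nm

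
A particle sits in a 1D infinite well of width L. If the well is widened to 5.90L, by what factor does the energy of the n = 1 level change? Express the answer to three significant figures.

0.0287

E_n ∝ 1/L², so the energy scales by 1/5.90² = 0.0287.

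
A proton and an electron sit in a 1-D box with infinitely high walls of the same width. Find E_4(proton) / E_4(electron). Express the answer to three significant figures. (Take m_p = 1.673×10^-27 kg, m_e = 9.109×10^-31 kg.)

E_n ∝ 1/m at fixed n and L, so the ratio is m_e/m_p = 9.109×10^-31/1.673×10^-27 = 5.44×10^-4.

5.44×10^-4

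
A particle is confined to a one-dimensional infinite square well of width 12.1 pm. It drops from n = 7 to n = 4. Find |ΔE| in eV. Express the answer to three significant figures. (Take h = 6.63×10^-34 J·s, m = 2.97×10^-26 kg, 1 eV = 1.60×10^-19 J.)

|ΔE| = 2.61 eV

E_1 = h²/(8mL²) = 1.264×10^-20 J.
|ΔE| = |7² − 4²|·E_1 = 33·1.264×10^-20 J = 4.171×10^-19 J = 2.61 eV.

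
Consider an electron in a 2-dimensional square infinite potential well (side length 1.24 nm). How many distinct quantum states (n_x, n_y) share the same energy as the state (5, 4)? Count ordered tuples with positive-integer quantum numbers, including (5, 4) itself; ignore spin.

degeneracy = 2

The level has n_x² + n_y² = 41. The ordered positive-integer solutions are (4, 5), (5, 4).
That gives 2 states.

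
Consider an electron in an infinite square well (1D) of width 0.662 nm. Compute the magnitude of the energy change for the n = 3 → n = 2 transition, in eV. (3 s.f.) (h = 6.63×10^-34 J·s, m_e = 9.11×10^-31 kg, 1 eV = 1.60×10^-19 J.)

E_1 = h²/(8m_eL²) = 1.376×10^-19 J.
|ΔE| = |3² − 2²|·E_1 = 5·1.376×10^-19 J = 6.880×10^-19 J = 4.30 eV.

|ΔE| = 4.30 eV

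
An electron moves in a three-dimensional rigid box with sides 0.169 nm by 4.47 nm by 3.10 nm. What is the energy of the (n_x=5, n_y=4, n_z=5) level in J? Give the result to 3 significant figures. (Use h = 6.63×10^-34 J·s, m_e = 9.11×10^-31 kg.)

For a 3D rectangular well E = (h²/8m_e)·Σ n_i²/L_i² = (6.63×10^-34)²/(8·9.11×10^-31) · [5²/(0.169 nm)² + 4²/(4.47 nm)² + 5²/(3.10 nm)²].
Evaluating gives E = 5.30×10^-17 J.

E = 5.30×10^-17 J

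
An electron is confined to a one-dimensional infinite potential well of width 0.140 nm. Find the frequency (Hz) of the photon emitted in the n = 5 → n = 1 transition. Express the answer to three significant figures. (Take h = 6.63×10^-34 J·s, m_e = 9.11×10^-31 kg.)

f = 1.11×10^17 Hz

E_1 = h²/(8m_eL²) = 3.077×10^-18 J and ΔE = (5² − 1²)E_1 = 7.385×10^-17 J.
f = ΔE/h = 7.385×10^-17/6.63×10^-34 = 1.11×10^17 Hz.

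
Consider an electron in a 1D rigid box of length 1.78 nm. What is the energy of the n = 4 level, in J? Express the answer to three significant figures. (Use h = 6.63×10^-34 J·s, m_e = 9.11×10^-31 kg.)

E_4 = 3.05×10^-19 J

For an infinite well E_n = n²h²/(8m_eL²), so E_1 = h²/(8m_eL²) = (6.63×10^-34)²/(8·9.11×10^-31·(1.78×10^-9 m)²) = 1.904×10^-20 J.
Then E_4 = 4²·E_1 = 16·1.904×10^-20 J = 3.05×10^-19 J.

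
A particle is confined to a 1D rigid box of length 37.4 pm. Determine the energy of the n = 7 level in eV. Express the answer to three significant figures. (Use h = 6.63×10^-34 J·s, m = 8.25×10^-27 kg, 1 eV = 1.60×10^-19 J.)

E_7 = 1.46 eV

For an infinite well E_n = n²h²/(8mL²), so E_1 = h²/(8mL²) = (6.63×10^-34)²/(8·8.25×10^-27·(3.74×10^-11 m)²) = 4.761×10^-21 J.
Then E_7 = 7²·E_1 = 49·4.761×10^-21 J = 2.333×10^-19 J.
Converting, E_7 = 2.333×10^-19 J / (1.60×10^-19 J/eV) = 1.46 eV.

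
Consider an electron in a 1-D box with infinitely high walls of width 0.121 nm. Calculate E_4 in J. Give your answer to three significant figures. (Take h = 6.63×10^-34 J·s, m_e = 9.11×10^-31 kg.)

For an infinite well E_n = n²h²/(8m_eL²), so E_1 = h²/(8m_eL²) = (6.63×10^-34)²/(8·9.11×10^-31·(1.21×10^-10 m)²) = 4.120×10^-18 J.
Then E_4 = 4²·E_1 = 16·4.120×10^-18 J = 6.59×10^-17 J.

E_4 = 6.59×10^-17 J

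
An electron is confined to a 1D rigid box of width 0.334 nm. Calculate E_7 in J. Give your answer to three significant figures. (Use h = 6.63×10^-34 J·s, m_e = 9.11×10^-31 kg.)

For an infinite well E_n = n²h²/(8m_eL²), so E_1 = h²/(8m_eL²) = (6.63×10^-34)²/(8·9.11×10^-31·(3.34×10^-10 m)²) = 5.407×10^-19 J.
Then E_7 = 7²·E_1 = 49·5.407×10^-19 J = 2.65×10^-17 J.

E_7 = 2.65×10^-17 J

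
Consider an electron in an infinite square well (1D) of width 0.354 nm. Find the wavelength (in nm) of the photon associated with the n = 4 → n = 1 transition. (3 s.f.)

E_1 = h²/(8m_eL²) = 4.808×10^-19 J, so ΔE = (4² − 1²)E_1 = 7.212×10^-18 J.
λ = hc/ΔE = (6.626×10^-34·2.998×10^8)/7.212×10^-18 = 2.75×10^-8 m = 27.5 nm.

λ = 27.5 nm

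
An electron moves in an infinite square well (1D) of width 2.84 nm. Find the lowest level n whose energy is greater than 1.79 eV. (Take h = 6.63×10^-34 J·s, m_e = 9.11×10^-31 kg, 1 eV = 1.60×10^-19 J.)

E_1 = h²/(8m_eL²) = 7.478×10^-21 J = 0.04674 eV.
Need n² > 1.79/0.04674 = 38.30, i.e. n > 6.189.
The smallest integer satisfying this is n = 7.

n = 7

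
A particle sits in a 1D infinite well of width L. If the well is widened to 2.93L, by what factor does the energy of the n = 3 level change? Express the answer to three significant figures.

E_n ∝ 1/L², so the energy scales by 1/2.93² = 0.116.

0.116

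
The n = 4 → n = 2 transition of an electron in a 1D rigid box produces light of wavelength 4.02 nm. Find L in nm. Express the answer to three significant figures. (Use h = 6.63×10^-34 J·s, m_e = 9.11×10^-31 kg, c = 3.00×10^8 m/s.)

L = 0.121 nm

The photon carries ΔE = hc/λ = 6.63×10^-34·3.00×10^8/4.02×10^-9 m = 4.948×10^-17 J.
Since ΔE = (4² − 2²)E_1, E_1 = 4.123×10^-18 J, and L = h/√(8m_eE_1) = 1.21×10^-10 m = 0.121 nm.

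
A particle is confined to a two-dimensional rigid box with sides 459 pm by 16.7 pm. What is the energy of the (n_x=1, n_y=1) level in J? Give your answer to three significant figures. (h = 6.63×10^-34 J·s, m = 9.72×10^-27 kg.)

E = 2.03×10^-20 J

For a 2D rectangular well E = (h²/8m)·Σ n_i²/L_i² = (6.63×10^-34)²/(8·9.72×10^-27) · [1²/(459 pm)² + 1²/(16.7 pm)²].
Evaluating gives E = 2.03×10^-20 J.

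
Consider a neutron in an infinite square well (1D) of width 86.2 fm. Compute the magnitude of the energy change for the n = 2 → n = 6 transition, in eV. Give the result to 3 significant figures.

E_1 = h²/(8m_nL²) = 4.409×10^-15 J.
|ΔE| = |2² − 6²|·E_1 = 32·4.409×10^-15 J = 1.411×10^-13 J = 8.81×10^5 eV.

|ΔE| = 8.81×10^5 eV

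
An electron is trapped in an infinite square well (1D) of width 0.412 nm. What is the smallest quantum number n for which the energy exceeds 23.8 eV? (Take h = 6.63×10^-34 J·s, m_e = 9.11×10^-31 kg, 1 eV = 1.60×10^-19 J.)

n = 4

E_1 = h²/(8m_eL²) = 3.553×10^-19 J = 2.221 eV.
Need n² > 23.8/2.221 = 10.72, i.e. n > 3.274.
The smallest integer satisfying this is n = 4.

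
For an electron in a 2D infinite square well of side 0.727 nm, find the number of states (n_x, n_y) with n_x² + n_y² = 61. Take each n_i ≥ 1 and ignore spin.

degeneracy = 2

The level has n_x² + n_y² = 61. The ordered positive-integer solutions are (5, 6), (6, 5).
That gives 2 states.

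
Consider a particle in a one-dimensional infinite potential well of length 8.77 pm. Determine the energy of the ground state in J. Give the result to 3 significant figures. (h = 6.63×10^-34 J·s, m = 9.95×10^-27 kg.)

E_1 = 7.18×10^-20 J

For an infinite well E_n = n²h²/(8mL²), so E_1 = h²/(8mL²) = (6.63×10^-34)²/(8·9.95×10^-27·(8.77×10^-12 m)²) = 7.180×10^-20 J.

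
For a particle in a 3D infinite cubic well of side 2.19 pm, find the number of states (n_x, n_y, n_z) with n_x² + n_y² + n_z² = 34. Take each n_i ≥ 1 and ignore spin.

The level has n_x² + n_y² + n_z² = 34. The ordered positive-integer solutions are (3, 3, 4), (3, 4, 3), (4, 3, 3).
That gives 3 states.

degeneracy = 3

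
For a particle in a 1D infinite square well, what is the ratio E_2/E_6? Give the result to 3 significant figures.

0.111

E_n ∝ n², so E_2/E_6 = 2²/6² = 4/36 = 0.111.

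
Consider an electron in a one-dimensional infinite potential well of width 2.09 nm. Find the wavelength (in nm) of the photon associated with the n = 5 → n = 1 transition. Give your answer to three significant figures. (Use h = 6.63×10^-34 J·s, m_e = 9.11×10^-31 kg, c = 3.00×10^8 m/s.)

E_1 = h²/(8m_eL²) = 1.381×10^-20 J, so ΔE = (5² − 1²)E_1 = 3.314×10^-19 J.
λ = hc/ΔE = (6.63×10^-34·3.00×10^8)/3.314×10^-19 = 6.00×10^-7 m = 600 nm.

λ = 600 nm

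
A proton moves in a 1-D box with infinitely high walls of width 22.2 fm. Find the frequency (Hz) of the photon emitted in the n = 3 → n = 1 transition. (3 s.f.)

E_1 = h²/(8m_pL²) = 6.656×10^-14 J and ΔE = (3² − 1²)E_1 = 5.325×10^-13 J.
f = ΔE/h = 5.325×10^-13/6.626×10^-34 = 8.04×10^20 Hz.

f = 8.04×10^20 Hz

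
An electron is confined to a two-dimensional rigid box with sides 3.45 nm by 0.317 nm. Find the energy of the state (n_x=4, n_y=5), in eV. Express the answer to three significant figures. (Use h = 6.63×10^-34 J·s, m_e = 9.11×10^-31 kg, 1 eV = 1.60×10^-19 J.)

For a 2D rectangular well E = (h²/8m_e)·Σ n_i²/L_i² = (6.63×10^-34)²/(8·9.11×10^-31) · [4²/(3.45 nm)² + 5²/(0.317 nm)²].
Evaluating gives E = 1.509×10^-17 J = 94.3 eV.

E = 94.3 eV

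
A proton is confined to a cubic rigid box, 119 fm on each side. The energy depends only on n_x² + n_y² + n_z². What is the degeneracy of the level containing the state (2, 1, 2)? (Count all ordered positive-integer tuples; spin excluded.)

The level has n_x² + n_y² + n_z² = 9. The ordered positive-integer solutions are (1, 2, 2), (2, 1, 2), (2, 2, 1).
That gives 3 states.

degeneracy = 3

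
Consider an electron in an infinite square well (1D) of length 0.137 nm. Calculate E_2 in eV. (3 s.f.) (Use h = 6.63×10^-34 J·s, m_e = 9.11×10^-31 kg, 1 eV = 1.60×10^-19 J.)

E_2 = 80.3 eV

For an infinite well E_n = n²h²/(8m_eL²), so E_1 = h²/(8m_eL²) = (6.63×10^-34)²/(8·9.11×10^-31·(1.37×10^-10 m)²) = 3.213×10^-18 J.
Then E_2 = 2²·E_1 = 4·3.213×10^-18 J = 1.285×10^-17 J.
Converting, E_2 = 1.285×10^-17 J / (1.60×10^-19 J/eV) = 80.3 eV.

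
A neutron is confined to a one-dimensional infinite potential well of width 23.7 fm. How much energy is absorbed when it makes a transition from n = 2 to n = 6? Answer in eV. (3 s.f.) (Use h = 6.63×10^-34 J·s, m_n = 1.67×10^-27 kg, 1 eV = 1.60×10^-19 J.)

|ΔE| = 1.17×10^7 eV

E_1 = h²/(8m_nL²) = 5.858×10^-14 J.
|ΔE| = |2² − 6²|·E_1 = 32·5.858×10^-14 J = 1.875×10^-12 J = 1.17×10^7 eV.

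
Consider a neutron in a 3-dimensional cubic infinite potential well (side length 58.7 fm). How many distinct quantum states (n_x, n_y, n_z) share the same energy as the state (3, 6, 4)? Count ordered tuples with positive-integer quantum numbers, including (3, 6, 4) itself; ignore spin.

The level has n_x² + n_y² + n_z² = 61. The ordered positive-integer solutions are (3, 4, 6), (3, 6, 4), (4, 3, 6), (4, 6, 3), (6, 3, 4), (6, 4, 3).
That gives 6 states.

degeneracy = 6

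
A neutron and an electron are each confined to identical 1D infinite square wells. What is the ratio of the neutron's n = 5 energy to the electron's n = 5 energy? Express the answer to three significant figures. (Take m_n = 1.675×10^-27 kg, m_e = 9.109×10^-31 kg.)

E_n ∝ 1/m at fixed n and L, so the ratio is m_e/m_n = 9.109×10^-31/1.675×10^-27 = 5.44×10^-4.

5.44×10^-4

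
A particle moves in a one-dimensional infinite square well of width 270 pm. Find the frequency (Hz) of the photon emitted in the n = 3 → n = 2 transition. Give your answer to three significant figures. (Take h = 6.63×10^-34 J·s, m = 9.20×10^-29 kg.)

f = 6.18×10^13 Hz

E_1 = h²/(8mL²) = 8.193×10^-21 J and ΔE = (3² − 2²)E_1 = 4.097×10^-20 J.
f = ΔE/h = 4.097×10^-20/6.63×10^-34 = 6.18×10^13 Hz.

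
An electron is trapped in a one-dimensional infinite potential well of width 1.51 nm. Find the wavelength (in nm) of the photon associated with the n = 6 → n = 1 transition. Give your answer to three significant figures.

E_1 = h²/(8m_eL²) = 2.642×10^-20 J, so ΔE = (6² − 1²)E_1 = 9.247×10^-19 J.
λ = hc/ΔE = (6.626×10^-34·2.998×10^8)/9.247×10^-19 = 2.15×10^-7 m = 215 nm.

λ = 215 nm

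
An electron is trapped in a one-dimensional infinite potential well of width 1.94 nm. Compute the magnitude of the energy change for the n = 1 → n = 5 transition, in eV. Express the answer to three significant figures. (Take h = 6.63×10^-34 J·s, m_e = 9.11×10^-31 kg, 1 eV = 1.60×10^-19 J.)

E_1 = h²/(8m_eL²) = 1.603×10^-20 J.
|ΔE| = |1² − 5²|·E_1 = 24·1.603×10^-20 J = 3.847×10^-19 J = 2.40 eV.

|ΔE| = 2.40 eV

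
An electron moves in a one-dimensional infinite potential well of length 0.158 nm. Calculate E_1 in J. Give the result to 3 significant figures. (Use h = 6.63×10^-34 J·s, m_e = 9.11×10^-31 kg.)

For an infinite well E_n = n²h²/(8m_eL²), so E_1 = h²/(8m_eL²) = (6.63×10^-34)²/(8·9.11×10^-31·(1.58×10^-10 m)²) = 2.416×10^-18 J.

E_1 = 2.42×10^-18 J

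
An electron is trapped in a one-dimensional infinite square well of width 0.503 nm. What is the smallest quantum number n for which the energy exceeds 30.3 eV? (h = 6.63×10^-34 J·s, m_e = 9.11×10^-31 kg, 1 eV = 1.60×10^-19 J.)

n = 5

E_1 = h²/(8m_eL²) = 2.384×10^-19 J = 1.490 eV.
Need n² > 30.3/1.490 = 20.34, i.e. n > 4.510.
The smallest integer satisfying this is n = 5.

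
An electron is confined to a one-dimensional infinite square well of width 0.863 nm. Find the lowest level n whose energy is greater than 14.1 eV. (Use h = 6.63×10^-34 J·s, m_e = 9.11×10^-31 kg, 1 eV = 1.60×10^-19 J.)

n = 6

E_1 = h²/(8m_eL²) = 8.098×10^-20 J = 0.5061 eV.
Need n² > 14.1/0.5061 = 27.86, i.e. n > 5.278.
The smallest integer satisfying this is n = 6.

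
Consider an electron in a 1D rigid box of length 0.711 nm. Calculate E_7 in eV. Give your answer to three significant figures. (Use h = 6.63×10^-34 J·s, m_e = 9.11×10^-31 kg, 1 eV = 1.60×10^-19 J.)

E_7 = 36.5 eV

For an infinite well E_n = n²h²/(8m_eL²), so E_1 = h²/(8m_eL²) = (6.63×10^-34)²/(8·9.11×10^-31·(7.11×10^-10 m)²) = 1.193×10^-19 J.
Then E_7 = 7²·E_1 = 49·1.193×10^-19 J = 5.846×10^-18 J.
Converting, E_7 = 5.846×10^-18 J / (1.60×10^-19 J/eV) = 36.5 eV.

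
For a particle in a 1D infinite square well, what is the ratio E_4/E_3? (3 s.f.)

E_n ∝ n², so E_4/E_3 = 4²/3² = 16/9 = 1.78.

1.78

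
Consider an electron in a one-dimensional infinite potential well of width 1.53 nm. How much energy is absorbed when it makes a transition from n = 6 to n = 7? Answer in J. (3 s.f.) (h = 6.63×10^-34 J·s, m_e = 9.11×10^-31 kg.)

|ΔE| = 3.35×10^-19 J

E_1 = h²/(8m_eL²) = 2.577×10^-20 J.
|ΔE| = |6² − 7²|·E_1 = 13·2.577×10^-20 J = 3.35×10^-19 J.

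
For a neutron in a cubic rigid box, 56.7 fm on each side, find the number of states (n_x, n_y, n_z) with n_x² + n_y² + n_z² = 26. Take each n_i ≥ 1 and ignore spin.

The level has n_x² + n_y² + n_z² = 26. The ordered positive-integer solutions are (1, 3, 4), (1, 4, 3), (3, 1, 4), (3, 4, 1), (4, 1, 3), (4, 3, 1).
That gives 6 states.

degeneracy = 6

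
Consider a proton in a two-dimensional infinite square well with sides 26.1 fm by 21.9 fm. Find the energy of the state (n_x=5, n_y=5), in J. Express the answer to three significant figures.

For a 2D rectangular well E = (h²/8m_p)·Σ n_i²/L_i² = (6.626×10^-34)²/(8·1.673×10^-27) · [5²/(26.1 fm)² + 5²/(21.9 fm)²].
Evaluating gives E = 2.91×10^-12 J.

E = 2.91×10^-12 J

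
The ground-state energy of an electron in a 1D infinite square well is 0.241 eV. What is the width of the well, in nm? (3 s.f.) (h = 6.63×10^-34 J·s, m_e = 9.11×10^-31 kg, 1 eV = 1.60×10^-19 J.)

From E_n = n²h²/(8m_eL²), L = n·h/√(8m_eE_n).
E_1 = 0.241 eV = 3.856×10^-20 J, so L = 1·6.63×10^-34/√(8·9.11×10^-31·3.856×10^-20) = 1.25×10^-9 m = 1.25 nm.

L = 1.25 nm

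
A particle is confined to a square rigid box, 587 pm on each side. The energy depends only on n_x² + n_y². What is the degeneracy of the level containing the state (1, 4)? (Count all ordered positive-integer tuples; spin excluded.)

The level has n_x² + n_y² = 17. The ordered positive-integer solutions are (1, 4), (4, 1).
That gives 2 states.

degeneracy = 2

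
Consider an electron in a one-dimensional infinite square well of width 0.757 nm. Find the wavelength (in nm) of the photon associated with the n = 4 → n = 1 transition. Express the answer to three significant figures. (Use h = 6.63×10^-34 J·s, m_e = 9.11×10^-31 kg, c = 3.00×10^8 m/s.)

λ = 126 nm

E_1 = h²/(8m_eL²) = 1.053×10^-19 J, so ΔE = (4² − 1²)E_1 = 1.580×10^-18 J.
λ = hc/ΔE = (6.63×10^-34·3.00×10^8)/1.580×10^-18 = 1.26×10^-7 m = 126 nm.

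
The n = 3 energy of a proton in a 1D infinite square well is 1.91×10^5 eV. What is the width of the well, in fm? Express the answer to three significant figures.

From E_n = n²h²/(8m_pL²), L = n·h/√(8m_pE_n).
E_3 = 1.91×10^5 eV = 3.060×10^-14 J, so L = 3·6.626×10^-34/√(8·1.673×10^-27·3.060×10^-14) = 9.82×10^-14 m = 98.2 fm.

L = 98.2 fm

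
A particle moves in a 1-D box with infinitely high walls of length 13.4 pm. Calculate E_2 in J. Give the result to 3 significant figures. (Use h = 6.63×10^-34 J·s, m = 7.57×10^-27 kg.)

E_2 = 1.62×10^-19 J

For an infinite well E_n = n²h²/(8mL²), so E_1 = h²/(8mL²) = (6.63×10^-34)²/(8·7.57×10^-27·(1.34×10^-11 m)²) = 4.042×10^-20 J.
Then E_2 = 2²·E_1 = 4·4.042×10^-20 J = 1.62×10^-19 J.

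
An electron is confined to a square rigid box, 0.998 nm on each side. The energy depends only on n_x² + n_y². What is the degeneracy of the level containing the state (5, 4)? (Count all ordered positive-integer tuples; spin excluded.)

degeneracy = 2

The level has n_x² + n_y² = 41. The ordered positive-integer solutions are (4, 5), (5, 4).
That gives 2 states.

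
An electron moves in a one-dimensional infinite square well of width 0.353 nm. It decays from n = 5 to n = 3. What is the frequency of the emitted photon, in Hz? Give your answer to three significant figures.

f = 1.17×10^16 Hz

E_1 = h²/(8m_eL²) = 4.835×10^-19 J and ΔE = (5² − 3²)E_1 = 7.736×10^-18 J.
f = ΔE/h = 7.736×10^-18/6.626×10^-34 = 1.17×10^16 Hz.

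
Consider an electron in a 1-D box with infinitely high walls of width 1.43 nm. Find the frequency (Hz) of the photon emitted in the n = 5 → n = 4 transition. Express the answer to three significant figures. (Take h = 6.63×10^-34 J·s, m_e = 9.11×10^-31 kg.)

f = 4.00×10^14 Hz

E_1 = h²/(8m_eL²) = 2.949×10^-20 J and ΔE = (5² − 4²)E_1 = 2.654×10^-19 J.
f = ΔE/h = 2.654×10^-19/6.63×10^-34 = 4.00×10^14 Hz.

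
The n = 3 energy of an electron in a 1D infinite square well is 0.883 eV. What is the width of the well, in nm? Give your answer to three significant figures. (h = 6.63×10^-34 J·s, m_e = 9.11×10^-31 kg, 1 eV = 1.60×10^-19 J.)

L = 1.96 nm

From E_n = n²h²/(8m_eL²), L = n·h/√(8m_eE_n).
E_3 = 0.883 eV = 1.413×10^-19 J, so L = 3·6.63×10^-34/√(8·9.11×10^-31·1.413×10^-19) = 1.96×10^-9 m = 1.96 nm.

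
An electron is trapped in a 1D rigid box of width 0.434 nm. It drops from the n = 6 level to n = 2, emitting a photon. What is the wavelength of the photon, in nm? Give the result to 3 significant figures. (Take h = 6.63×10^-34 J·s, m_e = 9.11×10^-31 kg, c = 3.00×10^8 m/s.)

E_1 = h²/(8m_eL²) = 3.202×10^-19 J, so ΔE = (6² − 2²)E_1 = 1.025×10^-17 J.
λ = hc/ΔE = (6.63×10^-34·3.00×10^8)/1.025×10^-17 = 1.94×10^-8 m = 19.4 nm.

λ = 19.4 nm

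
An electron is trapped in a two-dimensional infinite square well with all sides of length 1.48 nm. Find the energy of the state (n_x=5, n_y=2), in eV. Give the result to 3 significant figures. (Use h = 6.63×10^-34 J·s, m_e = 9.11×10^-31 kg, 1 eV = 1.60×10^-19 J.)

E = 4.99 eV

For a 2D rectangular well E = (h²/8m_e)·Σ n_i²/L_i² = (6.63×10^-34)²/(8·9.11×10^-31) · [5²/(1.48 nm)² + 2²/(1.48 nm)²].
Evaluating gives E = 7.985×10^-19 J = 4.99 eV.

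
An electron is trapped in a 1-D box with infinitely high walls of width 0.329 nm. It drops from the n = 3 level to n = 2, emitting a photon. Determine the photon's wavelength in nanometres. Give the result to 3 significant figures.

λ = 71.4 nm

E_1 = h²/(8m_eL²) = 5.566×10^-19 J, so ΔE = (3² − 2²)E_1 = 2.783×10^-18 J.
λ = hc/ΔE = (6.626×10^-34·2.998×10^8)/2.783×10^-18 = 7.14×10^-8 m = 71.4 nm.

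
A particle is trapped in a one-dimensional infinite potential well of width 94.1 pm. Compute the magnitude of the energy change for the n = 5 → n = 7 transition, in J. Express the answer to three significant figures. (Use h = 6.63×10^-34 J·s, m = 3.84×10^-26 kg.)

|ΔE| = 3.88×10^-21 J

E_1 = h²/(8mL²) = 1.616×10^-22 J.
|ΔE| = |5² − 7²|·E_1 = 24·1.616×10^-22 J = 3.88×10^-21 J.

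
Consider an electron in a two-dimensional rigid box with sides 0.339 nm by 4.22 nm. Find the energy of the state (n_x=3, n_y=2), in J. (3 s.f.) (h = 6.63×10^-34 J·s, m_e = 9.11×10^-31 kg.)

For a 2D rectangular well E = (h²/8m_e)·Σ n_i²/L_i² = (6.63×10^-34)²/(8·9.11×10^-31) · [3²/(0.339 nm)² + 2²/(4.22 nm)²].
Evaluating gives E = 4.74×10^-18 J.

E = 4.74×10^-18 J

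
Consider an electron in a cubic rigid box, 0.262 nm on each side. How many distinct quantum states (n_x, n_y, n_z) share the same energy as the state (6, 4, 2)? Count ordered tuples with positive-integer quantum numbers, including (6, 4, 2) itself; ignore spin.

degeneracy = 6

The level has n_x² + n_y² + n_z² = 56. The ordered positive-integer solutions are (2, 4, 6), (2, 6, 4), (4, 2, 6), (4, 6, 2), (6, 2, 4), (6, 4, 2).
That gives 6 states.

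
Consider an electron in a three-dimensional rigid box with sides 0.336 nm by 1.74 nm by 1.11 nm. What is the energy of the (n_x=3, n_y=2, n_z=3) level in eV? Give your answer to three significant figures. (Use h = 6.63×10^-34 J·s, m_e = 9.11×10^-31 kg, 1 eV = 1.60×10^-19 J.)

For a 3D rectangular well E = (h²/8m_e)·Σ n_i²/L_i² = (6.63×10^-34)²/(8·9.11×10^-31) · [3²/(0.336 nm)² + 2²/(1.74 nm)² + 3²/(1.11 nm)²].
Evaluating gives E = 5.328×10^-18 J = 33.3 eV.

E = 33.3 eV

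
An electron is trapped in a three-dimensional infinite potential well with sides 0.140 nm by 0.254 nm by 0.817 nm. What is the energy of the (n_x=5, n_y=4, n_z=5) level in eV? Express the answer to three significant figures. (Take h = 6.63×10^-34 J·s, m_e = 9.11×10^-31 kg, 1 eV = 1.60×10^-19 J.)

For a 3D rectangular well E = (h²/8m_e)·Σ n_i²/L_i² = (6.63×10^-34)²/(8·9.11×10^-31) · [5²/(0.140 nm)² + 4²/(0.254 nm)² + 5²/(0.817 nm)²].
Evaluating gives E = 9.415×10^-17 J = 588 eV.

E = 588 eV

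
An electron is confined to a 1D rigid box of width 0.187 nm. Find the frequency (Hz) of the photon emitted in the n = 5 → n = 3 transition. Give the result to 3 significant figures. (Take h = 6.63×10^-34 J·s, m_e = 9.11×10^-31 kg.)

E_1 = h²/(8m_eL²) = 1.725×10^-18 J and ΔE = (5² − 3²)E_1 = 2.760×10^-17 J.
f = ΔE/h = 2.760×10^-17/6.63×10^-34 = 4.16×10^16 Hz.

f = 4.16×10^16 Hz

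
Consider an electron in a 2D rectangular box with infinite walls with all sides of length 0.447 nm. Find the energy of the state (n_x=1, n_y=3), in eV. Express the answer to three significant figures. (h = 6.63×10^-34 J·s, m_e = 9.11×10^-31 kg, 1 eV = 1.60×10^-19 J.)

For a 2D rectangular well E = (h²/8m_e)·Σ n_i²/L_i² = (6.63×10^-34)²/(8·9.11×10^-31) · [1²/(0.447 nm)² + 3²/(0.447 nm)²].
Evaluating gives E = 3.019×10^-18 J = 18.9 eV.

E = 18.9 eV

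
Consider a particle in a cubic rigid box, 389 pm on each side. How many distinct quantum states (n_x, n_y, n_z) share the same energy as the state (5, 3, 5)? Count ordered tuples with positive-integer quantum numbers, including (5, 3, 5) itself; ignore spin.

The level has n_x² + n_y² + n_z² = 59. The ordered positive-integer solutions are (1, 3, 7), (1, 7, 3), (3, 1, 7), (3, 5, 5), (3, 7, 1), (5, 3, 5), (5, 5, 3), (7, 1, 3), (7, 3, 1).
That gives 9 states.

degeneracy = 9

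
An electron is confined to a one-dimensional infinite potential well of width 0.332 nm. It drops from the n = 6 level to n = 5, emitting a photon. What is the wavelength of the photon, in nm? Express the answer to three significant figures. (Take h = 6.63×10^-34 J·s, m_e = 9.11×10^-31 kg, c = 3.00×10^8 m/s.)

E_1 = h²/(8m_eL²) = 5.472×10^-19 J, so ΔE = (6² − 5²)E_1 = 6.019×10^-18 J.
λ = hc/ΔE = (6.63×10^-34·3.00×10^8)/6.019×10^-18 = 3.30×10^-8 m = 33.0 nm.

λ = 33.0 nm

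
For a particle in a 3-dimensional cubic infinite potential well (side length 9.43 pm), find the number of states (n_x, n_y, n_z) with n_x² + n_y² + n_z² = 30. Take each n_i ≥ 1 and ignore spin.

degeneracy = 6

The level has n_x² + n_y² + n_z² = 30. The ordered positive-integer solutions are (1, 2, 5), (1, 5, 2), (2, 1, 5), (2, 5, 1), (5, 1, 2), (5, 2, 1).
That gives 6 states.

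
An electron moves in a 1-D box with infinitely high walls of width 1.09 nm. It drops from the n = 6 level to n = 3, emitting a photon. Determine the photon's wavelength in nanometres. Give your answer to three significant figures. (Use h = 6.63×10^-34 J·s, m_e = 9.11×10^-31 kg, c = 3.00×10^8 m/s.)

λ = 145 nm

E_1 = h²/(8m_eL²) = 5.077×10^-20 J, so ΔE = (6² − 3²)E_1 = 1.371×10^-18 J.
λ = hc/ΔE = (6.63×10^-34·3.00×10^8)/1.371×10^-18 = 1.45×10^-7 m = 145 nm.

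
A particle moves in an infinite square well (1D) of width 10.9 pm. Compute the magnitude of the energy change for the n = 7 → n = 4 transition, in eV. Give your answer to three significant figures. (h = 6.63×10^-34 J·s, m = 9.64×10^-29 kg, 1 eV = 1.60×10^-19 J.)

E_1 = h²/(8mL²) = 4.797×10^-18 J.
|ΔE| = |7² − 4²|·E_1 = 33·4.797×10^-18 J = 1.583×10^-16 J = 989 eV.

|ΔE| = 989 eV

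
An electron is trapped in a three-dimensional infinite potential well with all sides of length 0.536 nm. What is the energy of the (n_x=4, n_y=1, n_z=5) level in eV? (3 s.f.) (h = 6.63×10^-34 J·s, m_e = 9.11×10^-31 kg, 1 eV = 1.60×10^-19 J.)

E = 55.1 eV

For a 3D rectangular well E = (h²/8m_e)·Σ n_i²/L_i² = (6.63×10^-34)²/(8·9.11×10^-31) · [4²/(0.536 nm)² + 1²/(0.536 nm)² + 5²/(0.536 nm)²].
Evaluating gives E = 8.817×10^-18 J = 55.1 eV.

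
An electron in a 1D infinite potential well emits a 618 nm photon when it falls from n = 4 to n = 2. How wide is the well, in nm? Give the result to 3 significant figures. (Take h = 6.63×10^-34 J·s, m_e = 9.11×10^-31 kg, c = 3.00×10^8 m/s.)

L = 1.50 nm

The photon carries ΔE = hc/λ = 6.63×10^-34·3.00×10^8/6.18×10^-7 m = 3.218×10^-19 J.
Since ΔE = (4² − 2²)E_1, E_1 = 2.682×10^-20 J, and L = h/√(8m_eE_1) = 1.50×10^-9 m = 1.50 nm.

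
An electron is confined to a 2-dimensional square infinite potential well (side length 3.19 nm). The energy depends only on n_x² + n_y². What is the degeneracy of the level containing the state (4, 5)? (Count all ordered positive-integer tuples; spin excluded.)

The level has n_x² + n_y² = 41. The ordered positive-integer solutions are (4, 5), (5, 4).
That gives 2 states.

degeneracy = 2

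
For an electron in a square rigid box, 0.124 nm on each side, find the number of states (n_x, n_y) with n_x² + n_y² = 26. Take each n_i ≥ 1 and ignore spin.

degeneracy = 2

The level has n_x² + n_y² = 26. The ordered positive-integer solutions are (1, 5), (5, 1).
That gives 2 states.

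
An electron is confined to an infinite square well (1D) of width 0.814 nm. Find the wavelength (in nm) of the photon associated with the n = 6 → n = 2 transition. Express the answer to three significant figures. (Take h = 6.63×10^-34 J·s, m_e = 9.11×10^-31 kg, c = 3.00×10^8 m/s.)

λ = 68.3 nm

E_1 = h²/(8m_eL²) = 9.103×10^-20 J, so ΔE = (6² − 2²)E_1 = 2.913×10^-18 J.
λ = hc/ΔE = (6.63×10^-34·3.00×10^8)/2.913×10^-18 = 6.83×10^-8 m = 68.3 nm.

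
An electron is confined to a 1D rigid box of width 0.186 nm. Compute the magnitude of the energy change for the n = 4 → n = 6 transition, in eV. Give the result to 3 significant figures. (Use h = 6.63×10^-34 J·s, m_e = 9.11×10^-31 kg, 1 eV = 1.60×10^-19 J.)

E_1 = h²/(8m_eL²) = 1.743×10^-18 J.
|ΔE| = |4² − 6²|·E_1 = 20·1.743×10^-18 J = 3.486×10^-17 J = 218 eV.

|ΔE| = 218 eV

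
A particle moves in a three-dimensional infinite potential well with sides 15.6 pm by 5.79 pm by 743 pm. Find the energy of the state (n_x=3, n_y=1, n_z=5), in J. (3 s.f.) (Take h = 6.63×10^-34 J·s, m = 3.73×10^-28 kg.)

For a 3D rectangular well E = (h²/8m)·Σ n_i²/L_i² = (6.63×10^-34)²/(8·3.73×10^-28) · [3²/(15.6 pm)² + 1²/(5.79 pm)² + 5²/(743 pm)²].
Evaluating gives E = 9.85×10^-18 J.

E = 9.85×10^-18 J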